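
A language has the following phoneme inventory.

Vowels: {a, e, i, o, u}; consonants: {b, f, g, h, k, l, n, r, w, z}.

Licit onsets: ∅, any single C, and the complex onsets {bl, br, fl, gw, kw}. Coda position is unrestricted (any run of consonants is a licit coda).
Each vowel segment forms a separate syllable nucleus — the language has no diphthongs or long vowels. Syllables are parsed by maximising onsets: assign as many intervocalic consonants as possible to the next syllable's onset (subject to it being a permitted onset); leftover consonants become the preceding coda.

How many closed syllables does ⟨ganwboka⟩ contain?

1

The vowels are a, o, a — 3 nuclei, so 3 syllables.
σ1/σ2 boundary: /nwb/; trying suffixes from longest down, /b/ is the first permitted one, so coda /nw/ | onset /b/.
σ2/σ3 boundary: /k/ → onset of the next syllable (single consonants are always licit onsets).
Syllabification: ganw.bo.ka.
Classifying each syllable: /ganw/ (closed), /bo/ (open), /ka/ (open).
Closed syllables: 1.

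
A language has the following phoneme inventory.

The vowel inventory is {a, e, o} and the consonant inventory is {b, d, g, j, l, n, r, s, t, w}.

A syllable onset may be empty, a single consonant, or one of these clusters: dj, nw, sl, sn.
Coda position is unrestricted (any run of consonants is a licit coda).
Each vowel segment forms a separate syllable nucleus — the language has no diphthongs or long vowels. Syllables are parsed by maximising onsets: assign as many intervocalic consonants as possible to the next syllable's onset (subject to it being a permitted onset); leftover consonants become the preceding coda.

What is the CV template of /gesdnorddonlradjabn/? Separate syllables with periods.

CVCC.CVCC.CVCC.CV.CCVCC

Nuclei (vowels): e, o, o, a, a → 5 syllables.
V1 /e/ – V2 /o/: /sdn/; trying suffixes from longest down, /n/ is the first permitted one, so coda /sd/ | onset /n/.
V2 /o/ – V3 /o/: /rdd/; trying suffixes from longest down, /d/ is the first permitted one, so coda /rd/ | onset /d/.
V3 /o/ – V4 /a/: cluster /nlr/ — the longest permitted-onset suffix is /r/; onset = /r/, preceding coda = /nl/.
V4 /a/ – V5 /a/: /dj/ — entire cluster is a permitted onset → onset /dj/, coda ∅.
Result: gesd.nord.donl.ra.djabn.
Mapping each syllable to C/V: /gesd/ → CVCC, /nord/ → CVCC, /donl/ → CVCC, /ra/ → CV, /djabn/ → CCVCC.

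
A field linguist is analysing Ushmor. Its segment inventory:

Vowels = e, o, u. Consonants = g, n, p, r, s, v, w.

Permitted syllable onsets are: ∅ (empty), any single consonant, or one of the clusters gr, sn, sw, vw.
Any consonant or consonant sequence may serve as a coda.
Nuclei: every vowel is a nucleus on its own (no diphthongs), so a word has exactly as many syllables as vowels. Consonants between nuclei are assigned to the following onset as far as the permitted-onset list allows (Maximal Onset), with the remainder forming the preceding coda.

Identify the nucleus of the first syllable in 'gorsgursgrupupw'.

o

Vowels present: o, u, u, u; each is a nucleus, giving 4 syllables.
The first nucleus (vowel 1 from the left) is /o/.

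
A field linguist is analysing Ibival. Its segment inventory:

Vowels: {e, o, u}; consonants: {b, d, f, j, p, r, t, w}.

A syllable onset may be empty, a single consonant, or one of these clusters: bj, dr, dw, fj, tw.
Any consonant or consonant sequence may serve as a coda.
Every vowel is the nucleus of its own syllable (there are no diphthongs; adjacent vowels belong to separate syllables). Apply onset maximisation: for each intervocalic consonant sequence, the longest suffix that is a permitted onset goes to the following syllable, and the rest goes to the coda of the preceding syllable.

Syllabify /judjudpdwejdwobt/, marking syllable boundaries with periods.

jud.judp.dwej.dwobt

Nuclei (vowels): u, u, e, o → 4 syllables.
V1 /u/ – V2 /u/: cluster /dj/ — the longest permitted-onset suffix is /j/; onset = /j/, preceding coda = /d/.
V2 /u/ – V3 /e/: /dpdw/; trying suffixes from longest down, /dw/ is the first permitted one, so coda /dp/ | onset /dw/.
V3 /e/ – V4 /o/: /jdw/ — longest licit onset from the right is /dw/, leaving /j/ as coda.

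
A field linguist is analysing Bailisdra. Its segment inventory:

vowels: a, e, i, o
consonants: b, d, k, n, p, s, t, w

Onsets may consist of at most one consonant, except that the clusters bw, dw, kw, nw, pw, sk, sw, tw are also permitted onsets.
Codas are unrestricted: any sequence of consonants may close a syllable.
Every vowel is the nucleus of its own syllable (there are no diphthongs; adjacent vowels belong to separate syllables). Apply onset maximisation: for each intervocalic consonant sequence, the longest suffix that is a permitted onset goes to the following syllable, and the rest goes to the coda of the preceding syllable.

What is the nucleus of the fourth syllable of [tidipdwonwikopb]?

i

Vowels present: i, i, o, i, o; each is a nucleus, giving 5 syllables.
The fourth nucleus (vowel 4 from the left) is /i/.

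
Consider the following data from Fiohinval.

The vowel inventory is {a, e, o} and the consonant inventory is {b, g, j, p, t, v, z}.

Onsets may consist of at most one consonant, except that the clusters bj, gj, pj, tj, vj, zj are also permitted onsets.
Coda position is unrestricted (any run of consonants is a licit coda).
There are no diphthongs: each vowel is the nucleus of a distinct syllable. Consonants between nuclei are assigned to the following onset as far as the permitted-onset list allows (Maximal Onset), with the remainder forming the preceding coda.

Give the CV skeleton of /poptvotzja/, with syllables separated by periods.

Vowels present: o, o, a; each is a nucleus, giving 3 syllables.
/o…o/ gap (V1→V2): /ptv/ splits as /pt/ + /v/ (/v/ is the longest suffix that is a licit onset).
/o…a/ gap (V2→V3): /tzj/ — longest licit onset from the right is /zj/, leaving /t/ as coda.
So the parse is popt.vot.zja.
Mapping each syllable to C/V: /popt/ → CVCC, /vot/ → CVC, /zja/ → CCV.

CVCC.CVC.CCV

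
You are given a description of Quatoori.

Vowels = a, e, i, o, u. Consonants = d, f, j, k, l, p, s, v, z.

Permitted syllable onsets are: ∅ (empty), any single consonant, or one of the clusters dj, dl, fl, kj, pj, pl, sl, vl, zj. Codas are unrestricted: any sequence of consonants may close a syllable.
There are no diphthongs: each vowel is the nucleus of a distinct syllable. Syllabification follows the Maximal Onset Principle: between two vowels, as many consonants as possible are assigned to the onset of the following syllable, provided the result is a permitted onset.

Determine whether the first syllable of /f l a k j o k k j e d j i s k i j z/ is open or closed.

The vowels are a, o, e, i, i — 5 nuclei, so 5 syllables.
Between /a/ (V1) and /o/ (V2): /kj/ — entire cluster is a permitted onset → onset /kj/, coda ∅.
Between /o/ (V2) and /e/ (V3): /kkj/ — longest licit onset from the right is /kj/, leaving /k/ as coda.
Between /e/ (V3) and /i/ (V4): /dj/ — entire cluster is a permitted onset → onset /dj/, coda ∅.
Between /i/ (V4) and /i/ (V5): /sk/; trying suffixes from longest down, /k/ is the first permitted one, so coda /s/ | onset /k/.
Result: fla.kjok.kje.djis.kijz.
Syllable 1 is /fla/; it ends in its nucleus with no coda, so it is open.

open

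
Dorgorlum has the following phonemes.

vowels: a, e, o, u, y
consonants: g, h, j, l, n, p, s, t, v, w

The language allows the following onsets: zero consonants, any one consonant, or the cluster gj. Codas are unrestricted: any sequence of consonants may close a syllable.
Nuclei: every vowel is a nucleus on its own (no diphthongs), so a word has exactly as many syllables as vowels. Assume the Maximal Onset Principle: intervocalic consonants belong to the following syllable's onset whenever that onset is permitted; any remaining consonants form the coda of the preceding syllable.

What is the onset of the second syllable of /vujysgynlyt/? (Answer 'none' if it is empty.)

Nuclei (vowels): u, y, y, y → 4 syllables.
Between /u/ (V1) and /y/ (V2): /j/ → onset of the next syllable (single consonants are always licit onsets).
Between /y/ (V2) and /y/ (V3): /sg/ splits as /s/ + /g/ (/g/ is the longest suffix that is a licit onset).
Between /y/ (V3) and /y/ (V4): /nl/ splits as /n/ + /l/ (/l/ is the longest suffix that is a licit onset).
Result: vu.jys.gyn.lyt.
Syllable 2 is /jys/: onset /j/, nucleus /y/, coda /s/.

j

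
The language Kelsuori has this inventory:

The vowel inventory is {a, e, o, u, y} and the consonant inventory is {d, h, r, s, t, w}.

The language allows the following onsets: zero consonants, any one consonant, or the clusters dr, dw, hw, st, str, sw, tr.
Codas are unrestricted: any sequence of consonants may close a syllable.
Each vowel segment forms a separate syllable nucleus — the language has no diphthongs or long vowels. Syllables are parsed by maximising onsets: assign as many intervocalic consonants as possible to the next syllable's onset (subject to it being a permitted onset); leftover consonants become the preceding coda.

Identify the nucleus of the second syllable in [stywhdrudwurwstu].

Nuclei (vowels): y, u, u, u → 4 syllables.
The second nucleus (vowel 2 from the left) is /u/.

u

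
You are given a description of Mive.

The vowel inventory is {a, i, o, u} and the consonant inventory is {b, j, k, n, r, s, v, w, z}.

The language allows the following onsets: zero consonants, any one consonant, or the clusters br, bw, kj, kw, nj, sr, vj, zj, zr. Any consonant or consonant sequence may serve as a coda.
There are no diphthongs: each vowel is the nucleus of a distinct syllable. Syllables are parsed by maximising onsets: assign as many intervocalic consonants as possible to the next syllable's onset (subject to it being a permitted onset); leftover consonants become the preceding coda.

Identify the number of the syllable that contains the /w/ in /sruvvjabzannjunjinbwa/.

The vowels are u, a, a, u, i, a — 6 nuclei, so 6 syllables.
Between /u/ (V1) and /a/ (V2): /vvj/ splits as /v/ + /vj/ (/vj/ is the longest suffix that is a licit onset).
Between /a/ (V2) and /a/ (V3): /bz/; trying suffixes from longest down, /z/ is the first permitted one, so coda /b/ | onset /z/.
Between /a/ (V3) and /u/ (V4): /nnj/ splits as /n/ + /nj/ (/nj/ is the longest suffix that is a licit onset).
Between /u/ (V4) and /i/ (V5): /nj/ — entire cluster is a permitted onset → onset /nj/, coda ∅.
Between /i/ (V5) and /a/ (V6): /nbw/ splits as /n/ + /bw/ (/bw/ is the longest suffix that is a licit onset).
So the parse is sruv.vjab.zan.nju.njin.bwa.
The /w/ is in the onset of syllable 6 (/bwa/).

6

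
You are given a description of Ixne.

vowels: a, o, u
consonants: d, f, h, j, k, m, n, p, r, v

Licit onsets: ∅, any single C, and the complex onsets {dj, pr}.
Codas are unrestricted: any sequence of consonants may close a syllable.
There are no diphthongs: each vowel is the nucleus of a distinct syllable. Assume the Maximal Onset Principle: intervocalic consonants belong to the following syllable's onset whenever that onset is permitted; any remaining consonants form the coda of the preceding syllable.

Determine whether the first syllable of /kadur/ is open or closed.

open

The vowels are a, u — 2 nuclei, so 2 syllables.
V1 /a/ – V2 /u/: just /d/ — single C goes to the following onset.
Syllabification: ka.dur.
Syllable 1 is /ka/; it ends in its nucleus with no coda, so it is open.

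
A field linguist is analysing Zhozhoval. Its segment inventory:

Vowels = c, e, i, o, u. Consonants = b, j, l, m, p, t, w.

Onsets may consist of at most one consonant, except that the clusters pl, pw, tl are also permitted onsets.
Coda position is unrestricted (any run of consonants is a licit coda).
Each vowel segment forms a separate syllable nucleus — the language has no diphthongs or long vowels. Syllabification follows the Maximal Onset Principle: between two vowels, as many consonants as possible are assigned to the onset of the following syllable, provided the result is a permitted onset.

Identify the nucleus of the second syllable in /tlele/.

The vowels are e, e — 2 nuclei, so 2 syllables.
The second nucleus (vowel 2 from the left) is /e/.

e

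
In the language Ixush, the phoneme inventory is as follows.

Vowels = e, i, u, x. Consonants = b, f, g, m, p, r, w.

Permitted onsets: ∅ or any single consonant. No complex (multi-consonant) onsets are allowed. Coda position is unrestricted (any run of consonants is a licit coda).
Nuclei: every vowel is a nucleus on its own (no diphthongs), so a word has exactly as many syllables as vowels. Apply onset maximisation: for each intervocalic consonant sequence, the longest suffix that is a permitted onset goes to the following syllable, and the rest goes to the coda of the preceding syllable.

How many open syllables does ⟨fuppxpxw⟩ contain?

Vowels present: u, x, x; each is a nucleus, giving 3 syllables.
V1 /u/ – V2 /x/: /pp/; trying suffixes from longest down, /p/ is the first permitted one, so coda /p/ | onset /p/.
V2 /x/ – V3 /x/: /p/ → onset of the next syllable (single consonants are always licit onsets).
Syllabification: fup.px.pxw.
Classifying each syllable: /fup/ (closed), /px/ (open), /pxw/ (closed).
Open syllables: 1.

1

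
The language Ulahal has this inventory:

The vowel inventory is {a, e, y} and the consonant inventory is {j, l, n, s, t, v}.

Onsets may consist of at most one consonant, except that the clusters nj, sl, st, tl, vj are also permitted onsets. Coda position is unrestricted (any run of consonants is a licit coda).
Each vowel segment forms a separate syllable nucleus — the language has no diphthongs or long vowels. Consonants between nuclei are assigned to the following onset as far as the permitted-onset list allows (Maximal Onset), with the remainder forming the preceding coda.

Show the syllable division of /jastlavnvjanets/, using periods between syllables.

Vowels present: a, a, a, e; each is a nucleus, giving 4 syllables.
Between /a/ (V1) and /a/ (V2): /stl/ — longest licit onset from the right is /tl/, leaving /s/ as coda.
Between /a/ (V2) and /a/ (V3): /vnvj/ — longest licit onset from the right is /vj/, leaving /vn/ as coda.
Between /a/ (V3) and /e/ (V4): just /n/ — single C goes to the following onset.

jas.tlavn.vja.nets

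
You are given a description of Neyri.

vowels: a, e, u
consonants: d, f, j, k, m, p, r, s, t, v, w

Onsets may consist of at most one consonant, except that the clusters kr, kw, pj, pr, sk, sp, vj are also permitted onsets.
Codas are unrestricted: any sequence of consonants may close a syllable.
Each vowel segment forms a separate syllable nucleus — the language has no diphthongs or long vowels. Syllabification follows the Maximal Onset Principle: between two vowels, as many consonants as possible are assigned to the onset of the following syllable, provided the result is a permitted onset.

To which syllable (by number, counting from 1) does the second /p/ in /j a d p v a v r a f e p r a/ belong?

The vowels are a, a, a, e, a — 5 nuclei, so 5 syllables.
V1 /a/ – V2 /a/: /dpv/; trying suffixes from longest down, /v/ is the first permitted one, so coda /dp/ | onset /v/.
V2 /a/ – V3 /a/: /vr/; trying suffixes from longest down, /r/ is the first permitted one, so coda /v/ | onset /r/.
V3 /a/ – V4 /e/: just /f/ — single C goes to the following onset.
V4 /e/ – V5 /a/: /pr/ is a licit onset in full, so it all attaches to the next syllable.
So the parse is jadp.vav.ra.fe.pra.
The second /p/ is in the onset of syllable 5 (/pra/).

5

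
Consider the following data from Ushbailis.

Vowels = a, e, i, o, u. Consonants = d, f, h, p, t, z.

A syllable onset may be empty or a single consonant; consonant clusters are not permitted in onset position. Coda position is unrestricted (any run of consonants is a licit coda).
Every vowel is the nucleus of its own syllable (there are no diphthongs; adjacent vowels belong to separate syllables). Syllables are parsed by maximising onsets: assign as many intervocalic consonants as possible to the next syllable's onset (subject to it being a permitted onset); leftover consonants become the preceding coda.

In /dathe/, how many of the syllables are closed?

Nuclei (vowels): a, e → 2 syllables.
/a…e/ gap (V1→V2): /th/ splits as /t/ + /h/ (/h/ is the longest suffix that is a licit onset).
Result: dat.he.
Classifying each syllable: /dat/ (closed), /he/ (open).
Closed syllables: 1.

1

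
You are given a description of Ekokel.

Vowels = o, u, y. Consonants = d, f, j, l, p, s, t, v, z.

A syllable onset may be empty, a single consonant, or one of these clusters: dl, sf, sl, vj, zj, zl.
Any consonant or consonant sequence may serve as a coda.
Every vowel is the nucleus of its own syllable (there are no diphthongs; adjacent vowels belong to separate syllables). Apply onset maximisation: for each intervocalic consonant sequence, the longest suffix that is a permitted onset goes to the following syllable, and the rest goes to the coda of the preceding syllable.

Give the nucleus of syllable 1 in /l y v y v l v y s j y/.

Nuclei (vowels): y, y, y, y → 4 syllables.
The first nucleus (vowel 1 from the left) is /y/.

y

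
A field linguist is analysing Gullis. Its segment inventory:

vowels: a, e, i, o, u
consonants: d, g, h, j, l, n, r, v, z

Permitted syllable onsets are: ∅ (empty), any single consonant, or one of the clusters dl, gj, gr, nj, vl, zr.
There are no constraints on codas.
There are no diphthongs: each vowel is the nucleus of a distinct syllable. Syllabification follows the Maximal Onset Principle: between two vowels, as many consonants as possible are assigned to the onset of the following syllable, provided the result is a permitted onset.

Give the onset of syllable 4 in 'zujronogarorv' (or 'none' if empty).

g

Nuclei (vowels): u, o, o, a, o → 5 syllables.
σ1/σ2 boundary: /jr/; trying suffixes from longest down, /r/ is the first permitted one, so coda /j/ | onset /r/.
σ2/σ3 boundary: /n/ → onset of the next syllable (single consonants are always licit onsets).
σ3/σ4 boundary: /g/ is a single consonant, so it becomes the next onset.
σ4/σ5 boundary: just /r/ — single C goes to the following onset.
Syllabification: zuj.ro.no.ga.rorv.
Syllable 4 is /ga/: onset /g/, nucleus /a/, coda ∅.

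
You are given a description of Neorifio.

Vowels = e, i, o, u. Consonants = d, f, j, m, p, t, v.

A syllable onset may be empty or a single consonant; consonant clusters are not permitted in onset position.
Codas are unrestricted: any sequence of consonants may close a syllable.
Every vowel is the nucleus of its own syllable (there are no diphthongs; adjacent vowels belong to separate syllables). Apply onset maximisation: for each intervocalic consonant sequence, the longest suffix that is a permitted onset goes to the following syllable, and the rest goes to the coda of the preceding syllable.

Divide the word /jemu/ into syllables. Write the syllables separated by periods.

The vowels are e, u — 2 nuclei, so 2 syllables.
/e…u/ gap (V1→V2): /m/ is a single consonant, so it becomes the next onset.

je.mu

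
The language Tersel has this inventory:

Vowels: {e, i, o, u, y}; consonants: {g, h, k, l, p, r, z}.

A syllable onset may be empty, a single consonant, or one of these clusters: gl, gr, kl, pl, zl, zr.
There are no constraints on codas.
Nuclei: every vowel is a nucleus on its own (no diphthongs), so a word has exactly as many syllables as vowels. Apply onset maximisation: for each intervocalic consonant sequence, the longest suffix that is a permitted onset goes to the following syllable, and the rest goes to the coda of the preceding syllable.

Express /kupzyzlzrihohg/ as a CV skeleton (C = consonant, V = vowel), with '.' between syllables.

CVC.CVCC.CCV.CVCC

Vowels present: u, y, i, o; each is a nucleus, giving 4 syllables.
V1 /u/ – V2 /y/: /pz/ splits as /p/ + /z/ (/z/ is the longest suffix that is a licit onset).
V2 /y/ – V3 /i/: /zlzr/; trying suffixes from longest down, /zr/ is the first permitted one, so coda /zl/ | onset /zr/.
V3 /i/ – V4 /o/: /h/ is a single consonant, so it becomes the next onset.
Syllabification: kup.zyzl.zri.hohg.
Mapping each syllable to C/V: /kup/ → CVC, /zyzl/ → CVCC, /zri/ → CCV, /hohg/ → CVCC.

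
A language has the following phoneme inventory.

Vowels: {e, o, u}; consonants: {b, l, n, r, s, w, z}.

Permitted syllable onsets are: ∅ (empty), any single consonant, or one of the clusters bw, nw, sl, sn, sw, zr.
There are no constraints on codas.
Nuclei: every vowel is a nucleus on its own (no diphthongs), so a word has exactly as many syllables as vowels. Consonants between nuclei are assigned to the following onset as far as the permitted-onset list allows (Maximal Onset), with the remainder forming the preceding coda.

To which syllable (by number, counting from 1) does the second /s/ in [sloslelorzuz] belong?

2

Vowels present: o, e, o, u; each is a nucleus, giving 4 syllables.
V1 /o/ – V2 /e/: /sl/ — entire cluster is a permitted onset → onset /sl/, coda ∅.
V2 /e/ – V3 /o/: just /l/ — single C goes to the following onset.
V3 /o/ – V4 /u/: /rz/ splits as /r/ + /z/ (/z/ is the longest suffix that is a licit onset).
Result: slo.sle.lor.zuz.
The second /s/ is in the onset of syllable 2 (/sle/).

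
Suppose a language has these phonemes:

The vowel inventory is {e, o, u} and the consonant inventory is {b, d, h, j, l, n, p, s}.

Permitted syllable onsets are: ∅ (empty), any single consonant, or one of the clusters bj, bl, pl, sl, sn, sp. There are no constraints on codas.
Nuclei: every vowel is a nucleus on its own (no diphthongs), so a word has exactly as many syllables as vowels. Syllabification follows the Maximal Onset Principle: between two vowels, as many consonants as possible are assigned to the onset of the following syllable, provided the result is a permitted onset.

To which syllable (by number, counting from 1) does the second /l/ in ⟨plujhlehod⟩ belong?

2

The vowels are u, e, o — 3 nuclei, so 3 syllables.
Between /u/ (V1) and /e/ (V2): /jhl/ — longest licit onset from the right is /l/, leaving /jh/ as coda.
Between /e/ (V2) and /o/ (V3): just /h/ — single C goes to the following onset.
So the parse is plujh.le.hod.
The second /l/ is in the onset of syllable 2 (/le/).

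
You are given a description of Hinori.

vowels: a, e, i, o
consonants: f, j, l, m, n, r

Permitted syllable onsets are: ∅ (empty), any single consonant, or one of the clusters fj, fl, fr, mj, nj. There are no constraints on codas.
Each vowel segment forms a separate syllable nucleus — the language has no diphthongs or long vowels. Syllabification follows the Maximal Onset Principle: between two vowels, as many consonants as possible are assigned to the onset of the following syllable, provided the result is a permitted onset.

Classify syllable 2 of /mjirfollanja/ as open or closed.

closed

The vowels are i, o, a, a — 4 nuclei, so 4 syllables.
Between /i/ (V1) and /o/ (V2): /rf/; trying suffixes from longest down, /f/ is the first permitted one, so coda /r/ | onset /f/.
Between /o/ (V2) and /a/ (V3): /ll/ splits as /l/ + /l/ (/l/ is the longest suffix that is a licit onset).
Between /a/ (V3) and /a/ (V4): cluster /nj/ — /nj/ is itself a permitted onset, so the whole cluster goes right; preceding coda = ∅.
Syllabification: mjir.fol.la.nja.
Syllable 2 is /fol/ with coda /l/, so it is closed.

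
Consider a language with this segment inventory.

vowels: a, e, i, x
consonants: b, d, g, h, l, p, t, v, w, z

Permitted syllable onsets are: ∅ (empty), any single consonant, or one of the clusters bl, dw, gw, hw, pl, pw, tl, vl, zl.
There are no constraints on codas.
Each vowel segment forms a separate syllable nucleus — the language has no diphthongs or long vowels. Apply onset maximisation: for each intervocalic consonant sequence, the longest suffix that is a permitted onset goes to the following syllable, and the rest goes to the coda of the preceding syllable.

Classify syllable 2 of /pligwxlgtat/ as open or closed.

closed

Vowels present: i, x, a; each is a nucleus, giving 3 syllables.
/i…x/ gap (V1→V2): cluster /gw/ — /gw/ is itself a permitted onset, so the whole cluster goes right; preceding coda = ∅.
/x…a/ gap (V2→V3): /lgt/ splits as /lg/ + /t/ (/t/ is the longest suffix that is a licit onset).
So the parse is pli.gwxlg.tat.
Syllable 2 is /gwxlg/ with coda /lg/, so it is closed.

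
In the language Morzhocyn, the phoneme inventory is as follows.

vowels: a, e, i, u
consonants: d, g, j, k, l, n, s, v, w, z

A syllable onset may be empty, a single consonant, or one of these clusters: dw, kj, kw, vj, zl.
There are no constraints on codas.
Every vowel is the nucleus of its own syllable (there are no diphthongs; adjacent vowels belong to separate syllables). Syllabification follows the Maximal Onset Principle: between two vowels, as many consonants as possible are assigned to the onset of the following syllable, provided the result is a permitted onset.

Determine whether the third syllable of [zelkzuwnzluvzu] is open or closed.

closed

Nuclei (vowels): e, u, u, u → 4 syllables.
Between /e/ (V1) and /u/ (V2): /lkz/ — longest licit onset from the right is /z/, leaving /lk/ as coda.
Between /u/ (V2) and /u/ (V3): /wnzl/ — longest licit onset from the right is /zl/, leaving /wn/ as coda.
Between /u/ (V3) and /u/ (V4): cluster /vz/ — the longest permitted-onset suffix is /z/; onset = /z/, preceding coda = /v/.
Syllabification: zelk.zuwn.zluv.zu.
Syllable 3 is /zluv/ with coda /v/, so it is closed.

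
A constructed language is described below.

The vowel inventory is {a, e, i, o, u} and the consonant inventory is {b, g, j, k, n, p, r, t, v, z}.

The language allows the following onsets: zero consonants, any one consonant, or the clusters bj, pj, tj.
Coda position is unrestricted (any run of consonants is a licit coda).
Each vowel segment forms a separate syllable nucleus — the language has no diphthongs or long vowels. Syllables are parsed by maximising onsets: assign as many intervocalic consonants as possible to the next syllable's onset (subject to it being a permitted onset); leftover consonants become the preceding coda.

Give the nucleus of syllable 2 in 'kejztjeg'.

e

Vowels present: e, e; each is a nucleus, giving 2 syllables.
The second nucleus (vowel 2 from the left) is /e/.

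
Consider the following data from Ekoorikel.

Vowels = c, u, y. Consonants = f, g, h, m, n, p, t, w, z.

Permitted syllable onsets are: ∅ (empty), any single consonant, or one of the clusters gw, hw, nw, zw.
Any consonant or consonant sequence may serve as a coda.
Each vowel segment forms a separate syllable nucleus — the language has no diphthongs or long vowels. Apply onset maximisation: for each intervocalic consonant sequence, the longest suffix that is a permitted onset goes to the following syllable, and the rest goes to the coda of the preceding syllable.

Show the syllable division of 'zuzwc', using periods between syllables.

The vowels are u, c — 2 nuclei, so 2 syllables.
Between /u/ (V1) and /c/ (V2): /zw/ — entire cluster is a permitted onset → onset /zw/, coda ∅.

zu.zwc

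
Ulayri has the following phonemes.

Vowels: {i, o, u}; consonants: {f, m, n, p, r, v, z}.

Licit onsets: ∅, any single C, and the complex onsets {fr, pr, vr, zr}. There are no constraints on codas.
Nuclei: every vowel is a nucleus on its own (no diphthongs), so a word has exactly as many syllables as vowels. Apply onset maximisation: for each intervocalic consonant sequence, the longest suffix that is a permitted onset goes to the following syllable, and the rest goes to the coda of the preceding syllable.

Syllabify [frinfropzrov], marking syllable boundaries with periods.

frin.frop.zrov

Vowels present: i, o, o; each is a nucleus, giving 3 syllables.
σ1/σ2 boundary: /nfr/ splits as /n/ + /fr/ (/fr/ is the longest suffix that is a licit onset).
σ2/σ3 boundary: cluster /pzr/ — the longest permitted-onset suffix is /zr/; onset = /zr/, preceding coda = /p/.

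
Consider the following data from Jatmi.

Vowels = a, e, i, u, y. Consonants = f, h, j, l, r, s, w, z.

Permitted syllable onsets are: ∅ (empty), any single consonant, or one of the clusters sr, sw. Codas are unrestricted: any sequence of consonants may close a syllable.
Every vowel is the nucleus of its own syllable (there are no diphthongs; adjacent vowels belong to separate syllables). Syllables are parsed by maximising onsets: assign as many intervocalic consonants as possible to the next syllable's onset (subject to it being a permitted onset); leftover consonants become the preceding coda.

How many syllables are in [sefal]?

The vowels are e, a — 2 nuclei, so 2 syllables.

2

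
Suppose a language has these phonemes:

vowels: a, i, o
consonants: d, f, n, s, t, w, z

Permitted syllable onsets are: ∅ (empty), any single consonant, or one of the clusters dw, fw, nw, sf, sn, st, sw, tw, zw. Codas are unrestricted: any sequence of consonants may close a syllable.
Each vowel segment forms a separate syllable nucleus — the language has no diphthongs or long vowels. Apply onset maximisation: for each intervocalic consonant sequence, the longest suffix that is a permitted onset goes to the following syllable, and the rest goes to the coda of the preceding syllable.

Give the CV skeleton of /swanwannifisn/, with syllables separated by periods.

Vowels present: a, a, i, i; each is a nucleus, giving 4 syllables.
σ1/σ2 boundary: /nw/ — entire cluster is a permitted onset → onset /nw/, coda ∅.
σ2/σ3 boundary: /nn/; trying suffixes from longest down, /n/ is the first permitted one, so coda /n/ | onset /n/.
σ3/σ4 boundary: /f/ is a single consonant, so it becomes the next onset.
Result: swa.nwan.ni.fisn.
Mapping each syllable to C/V: /swa/ → CCV, /nwan/ → CCVC, /ni/ → CV, /fisn/ → CVCC.

CCV.CCVC.CV.CVCC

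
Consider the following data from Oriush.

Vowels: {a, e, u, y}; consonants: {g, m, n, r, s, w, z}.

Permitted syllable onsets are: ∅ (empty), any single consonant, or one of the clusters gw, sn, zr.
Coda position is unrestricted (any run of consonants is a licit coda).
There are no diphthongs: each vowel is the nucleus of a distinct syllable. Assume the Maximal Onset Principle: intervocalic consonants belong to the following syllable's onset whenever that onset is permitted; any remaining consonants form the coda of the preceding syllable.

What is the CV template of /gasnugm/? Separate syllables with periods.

Vowels present: a, u; each is a nucleus, giving 2 syllables.
V1 /a/ – V2 /u/: cluster /sn/ — /sn/ is itself a permitted onset, so the whole cluster goes right; preceding coda = ∅.
So the parse is ga.snugm.
Mapping each syllable to C/V: /ga/ → CV, /snugm/ → CCVCC.

CV.CCVCC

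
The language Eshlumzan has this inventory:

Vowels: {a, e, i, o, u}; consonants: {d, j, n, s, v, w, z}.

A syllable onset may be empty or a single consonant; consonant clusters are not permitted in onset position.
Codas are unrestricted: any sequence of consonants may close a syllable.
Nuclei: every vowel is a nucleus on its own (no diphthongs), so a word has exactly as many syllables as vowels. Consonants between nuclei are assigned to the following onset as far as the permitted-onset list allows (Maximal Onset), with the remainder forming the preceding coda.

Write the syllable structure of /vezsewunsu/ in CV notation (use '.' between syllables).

Nuclei (vowels): e, e, u, u → 4 syllables.
Between /e/ (V1) and /e/ (V2): cluster /zs/ — the longest permitted-onset suffix is /s/; onset = /s/, preceding coda = /z/.
Between /e/ (V2) and /u/ (V3): /w/ is a single consonant, so it becomes the next onset.
Between /u/ (V3) and /u/ (V4): cluster /ns/ — the longest permitted-onset suffix is /s/; onset = /s/, preceding coda = /n/.
So the parse is vez.se.wun.su.
Mapping each syllable to C/V: /vez/ → CVC, /se/ → CV, /wun/ → CVC, /su/ → CV.

CVC.CV.CVC.CV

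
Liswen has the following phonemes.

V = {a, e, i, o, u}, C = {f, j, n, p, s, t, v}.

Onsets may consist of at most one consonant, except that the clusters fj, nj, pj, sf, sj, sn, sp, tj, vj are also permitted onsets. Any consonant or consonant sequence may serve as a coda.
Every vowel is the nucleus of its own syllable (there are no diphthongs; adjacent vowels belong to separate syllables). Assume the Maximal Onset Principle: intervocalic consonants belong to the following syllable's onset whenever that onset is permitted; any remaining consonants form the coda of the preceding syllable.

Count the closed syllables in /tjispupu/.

The vowels are i, u, u — 3 nuclei, so 3 syllables.
Between /i/ (V1) and /u/ (V2): cluster /sp/ — /sp/ is itself a permitted onset, so the whole cluster goes right; preceding coda = ∅.
Between /u/ (V2) and /u/ (V3): just /p/ — single C goes to the following onset.
Putting it together: tji.spu.pu.
Classifying each syllable: /tji/ (open), /spu/ (open), /pu/ (open).
Closed syllables: 0.

0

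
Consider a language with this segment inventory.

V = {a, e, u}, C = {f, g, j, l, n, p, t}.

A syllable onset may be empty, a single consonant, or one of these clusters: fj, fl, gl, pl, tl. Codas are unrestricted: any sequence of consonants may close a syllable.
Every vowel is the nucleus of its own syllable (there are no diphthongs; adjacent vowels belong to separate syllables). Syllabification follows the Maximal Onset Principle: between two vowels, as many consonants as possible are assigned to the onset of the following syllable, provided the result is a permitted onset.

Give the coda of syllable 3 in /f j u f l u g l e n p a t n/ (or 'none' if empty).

The vowels are u, u, e, a — 4 nuclei, so 4 syllables.
Between /u/ (V1) and /u/ (V2): /fl/ is a licit onset in full, so it all attaches to the next syllable.
Between /u/ (V2) and /e/ (V3): /gl/ — entire cluster is a permitted onset → onset /gl/, coda ∅.
Between /e/ (V3) and /a/ (V4): /np/; trying suffixes from longest down, /p/ is the first permitted one, so coda /n/ | onset /p/.
Result: fju.flu.glen.patn.
Syllable 3 is /glen/: onset /gl/, nucleus /e/, coda /n/.

n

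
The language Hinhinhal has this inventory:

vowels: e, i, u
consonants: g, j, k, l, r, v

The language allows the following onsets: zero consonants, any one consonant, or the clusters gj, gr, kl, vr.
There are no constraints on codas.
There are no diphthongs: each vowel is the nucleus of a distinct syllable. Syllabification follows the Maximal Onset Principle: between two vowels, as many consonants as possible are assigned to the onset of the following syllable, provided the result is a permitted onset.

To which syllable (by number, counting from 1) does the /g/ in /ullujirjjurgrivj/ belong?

5

The vowels are u, u, i, u, i — 5 nuclei, so 5 syllables.
σ1/σ2 boundary: /ll/; trying suffixes from longest down, /l/ is the first permitted one, so coda /l/ | onset /l/.
σ2/σ3 boundary: just /j/ — single C goes to the following onset.
σ3/σ4 boundary: /rjj/ splits as /rj/ + /j/ (/j/ is the longest suffix that is a licit onset).
σ4/σ5 boundary: cluster /rgr/ — the longest permitted-onset suffix is /gr/; onset = /gr/, preceding coda = /r/.
Syllabification: ul.lu.jirj.jur.grivj.
The /g/ is in the onset of syllable 5 (/grivj/).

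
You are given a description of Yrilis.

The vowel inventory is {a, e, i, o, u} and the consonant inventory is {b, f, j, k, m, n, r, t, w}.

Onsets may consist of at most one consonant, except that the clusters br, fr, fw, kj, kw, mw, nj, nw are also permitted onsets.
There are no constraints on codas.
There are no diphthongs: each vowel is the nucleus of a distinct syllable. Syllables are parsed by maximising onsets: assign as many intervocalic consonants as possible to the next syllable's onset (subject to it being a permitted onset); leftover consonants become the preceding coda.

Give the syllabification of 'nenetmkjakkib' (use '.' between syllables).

ne.netm.kjak.kib

Vowels present: e, e, a, i; each is a nucleus, giving 4 syllables.
V1 /e/ – V2 /e/: just /n/ — single C goes to the following onset.
V2 /e/ – V3 /a/: /tmkj/ splits as /tm/ + /kj/ (/kj/ is the longest suffix that is a licit onset).
V3 /a/ – V4 /i/: /kk/ splits as /k/ + /k/ (/k/ is the longest suffix that is a licit onset).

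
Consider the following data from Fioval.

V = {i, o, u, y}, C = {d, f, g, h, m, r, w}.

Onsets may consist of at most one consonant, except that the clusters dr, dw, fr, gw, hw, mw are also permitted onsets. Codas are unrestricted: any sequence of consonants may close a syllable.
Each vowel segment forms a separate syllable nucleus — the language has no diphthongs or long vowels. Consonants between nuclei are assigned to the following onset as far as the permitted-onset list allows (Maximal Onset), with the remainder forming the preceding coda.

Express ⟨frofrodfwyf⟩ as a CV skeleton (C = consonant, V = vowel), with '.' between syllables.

CCV.CCVCC.CVC

Nuclei (vowels): o, o, y → 3 syllables.
Between /o/ (V1) and /o/ (V2): /fr/ is a licit onset in full, so it all attaches to the next syllable.
Between /o/ (V2) and /y/ (V3): /dfw/ splits as /df/ + /w/ (/w/ is the longest suffix that is a licit onset).
Putting it together: fro.frodf.wyf.
Mapping each syllable to C/V: /fro/ → CCV, /frodf/ → CCVCC, /wyf/ → CVC.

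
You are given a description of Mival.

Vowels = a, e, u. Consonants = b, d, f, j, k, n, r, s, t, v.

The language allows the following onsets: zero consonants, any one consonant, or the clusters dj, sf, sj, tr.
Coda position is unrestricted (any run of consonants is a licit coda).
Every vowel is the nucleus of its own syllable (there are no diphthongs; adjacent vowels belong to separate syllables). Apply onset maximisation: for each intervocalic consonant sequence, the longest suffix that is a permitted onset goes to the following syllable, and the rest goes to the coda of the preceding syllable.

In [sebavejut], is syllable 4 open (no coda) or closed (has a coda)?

Nuclei (vowels): e, a, e, u → 4 syllables.
Between /e/ (V1) and /a/ (V2): /b/ is a single consonant, so it becomes the next onset.
Between /a/ (V2) and /e/ (V3): /v/ is a single consonant, so it becomes the next onset.
Between /e/ (V3) and /u/ (V4): /j/ → onset of the next syllable (single consonants are always licit onsets).
So the parse is se.ba.ve.jut.
Syllable 4 is /jut/ with coda /t/, so it is closed.

closed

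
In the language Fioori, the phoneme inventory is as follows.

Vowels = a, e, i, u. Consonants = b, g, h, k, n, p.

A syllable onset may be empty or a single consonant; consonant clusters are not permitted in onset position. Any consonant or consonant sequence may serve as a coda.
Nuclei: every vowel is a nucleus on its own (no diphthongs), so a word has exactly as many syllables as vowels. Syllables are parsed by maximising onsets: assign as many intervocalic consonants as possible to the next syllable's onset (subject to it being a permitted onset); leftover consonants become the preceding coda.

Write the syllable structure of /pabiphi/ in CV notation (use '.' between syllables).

Vowels present: a, i, i; each is a nucleus, giving 3 syllables.
σ1/σ2 boundary: /b/ is a single consonant, so it becomes the next onset.
σ2/σ3 boundary: /ph/; trying suffixes from longest down, /h/ is the first permitted one, so coda /p/ | onset /h/.
Result: pa.bip.hi.
Mapping each syllable to C/V: /pa/ → CV, /bip/ → CVC, /hi/ → CV.

CV.CVC.CV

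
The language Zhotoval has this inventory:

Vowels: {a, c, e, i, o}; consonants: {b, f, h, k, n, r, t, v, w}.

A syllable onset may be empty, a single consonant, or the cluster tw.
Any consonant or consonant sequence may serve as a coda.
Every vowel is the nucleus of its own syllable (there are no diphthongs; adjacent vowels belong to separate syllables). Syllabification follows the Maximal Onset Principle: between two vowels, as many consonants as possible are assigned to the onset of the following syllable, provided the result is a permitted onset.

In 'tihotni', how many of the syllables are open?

2

Vowels present: i, o, i; each is a nucleus, giving 3 syllables.
V1 /i/ – V2 /o/: /h/ → onset of the next syllable (single consonants are always licit onsets).
V2 /o/ – V3 /i/: cluster /tn/ — the longest permitted-onset suffix is /n/; onset = /n/, preceding coda = /t/.
So the parse is ti.hot.ni.
Classifying each syllable: /ti/ (open), /hot/ (closed), /ni/ (open).
Open syllables: 2.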